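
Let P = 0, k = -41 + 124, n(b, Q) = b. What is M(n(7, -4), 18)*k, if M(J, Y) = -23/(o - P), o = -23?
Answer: 83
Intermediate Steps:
k = 83
M(J, Y) = 1 (M(J, Y) = -23/(-23 - 1*0) = -23/(-23 + 0) = -23/(-23) = -23*(-1/23) = 1)
M(n(7, -4), 18)*k = 1*83 = 83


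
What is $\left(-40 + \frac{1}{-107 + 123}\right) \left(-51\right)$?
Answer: $\frac{32589}{16} \approx 2036.8$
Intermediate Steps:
$\left(-40 + \frac{1}{-107 + 123}\right) \left(-51\right) = \left(-40 + \frac{1}{16}\right) \left(-51\right) = \left(- \frac{639}{16}\right) \left(-51\right) = \frac{32589}{16}$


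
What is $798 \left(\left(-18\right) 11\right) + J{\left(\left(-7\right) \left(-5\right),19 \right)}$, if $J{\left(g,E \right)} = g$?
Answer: $-157969$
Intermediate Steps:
$798 \left(\left(-18\right) 11\right) + J{\left(\left(-7\right) \left(-5\right),19 \right)} = 798 \left(\left(-18\right) 11\right) - -35 = 798 \left(-198\right) + 35 = -158004 + 35 = -157969$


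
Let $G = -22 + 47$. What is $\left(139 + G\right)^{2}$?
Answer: $26896$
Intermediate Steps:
$G = 25$
$\left(139 + G\right)^{2} = \left(139 + 25\right)^{2} = 164^{2} = 26896$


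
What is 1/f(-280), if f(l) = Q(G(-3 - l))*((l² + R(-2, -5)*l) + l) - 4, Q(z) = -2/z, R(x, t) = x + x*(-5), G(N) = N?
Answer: -277/152868 ≈ -0.0018120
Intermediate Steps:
R(x, t) = -4*x (R(x, t) = x - 5*x = -4*x)
f(l) = -4 - 2*(l² + 9*l)/(-3 - l) (f(l) = (-2/(-3 - l))*((l² + (-4*(-2))*l) + l) - 4 = (-2/(-3 - l))*((l² + 8*l) + l) - 4 = (-2/(-3 - l))*(l² + 9*l) - 4 = -2*(l² + 9*l)/(-3 - l) - 4 = -4 - 2*(l² + 9*l)/(-3 - l))
1/f(-280) = 1/(2*(-6 + (-280)² + 7*(-280))/(3 - 280)) = 1/(2*(-6 + 78400 - 1960)/(-277)) = 1/(2*(-1/277)*76434) = 1/(-152868/277) = -277/152868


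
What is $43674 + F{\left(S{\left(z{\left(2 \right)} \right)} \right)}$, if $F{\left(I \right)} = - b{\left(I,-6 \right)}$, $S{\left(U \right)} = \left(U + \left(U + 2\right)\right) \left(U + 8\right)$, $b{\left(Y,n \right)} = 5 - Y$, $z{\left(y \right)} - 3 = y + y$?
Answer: $43909$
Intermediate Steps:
$z{\left(y \right)} = 3 + 2 y$ ($z{\left(y \right)} = 3 + \left(y + y\right) = 3 + 2 y$)
$S{\left(U \right)} = \left(2 + 2 U\right) \left(8 + U\right)$ ($S{\left(U \right)} = \left(U + \left(2 + U\right)\right) \left(8 + U\right) = \left(2 + 2 U\right) \left(8 + U\right)$)
$F{\left(I \right)} = -5 + I$ ($F{\left(I \right)} = - (5 - I) = -5 + I$)
$43674 + F{\left(S{\left(z{\left(2 \right)} \right)} \right)} = 43674 - \left(-11 - 18 \left(3 + 2 \cdot 2\right) - 2 \left(3 + 2 \cdot 2\right)^{2}\right) = 43674 - \left(-11 - 18 \left(3 + 4\right) - 2 \left(3 + 4\right)^{2}\right) = 43674 + \left(-5 + \left(16 + 2 \cdot 7^{2} + 18 \cdot 7\right)\right) = 43674 + \left(-5 + \left(16 + 2 \cdot 49 + 126\right)\right) = 43674 + \left(-5 + \left(16 + 98 + 126\right)\right) = 43674 + \left(-5 + 240\right) = 43674 + 235 = 43909$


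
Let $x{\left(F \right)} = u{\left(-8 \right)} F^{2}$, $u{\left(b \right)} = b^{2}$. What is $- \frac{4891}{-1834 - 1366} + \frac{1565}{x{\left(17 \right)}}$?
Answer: $\frac{1491749}{924800} \approx 1.6131$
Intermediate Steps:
$x{\left(F \right)} = 64 F^{2}$ ($x{\left(F \right)} = \left(-8\right)^{2} F^{2} = 64 F^{2}$)
$- \frac{4891}{-1834 - 1366} + \frac{1565}{x{\left(17 \right)}} = - \frac{4891}{-1834 - 1366} + \frac{1565}{64 \cdot 17^{2}} = - \frac{4891}{-3200} + \frac{1565}{64 \cdot 289} = \left(-4891\right) \left(- \frac{1}{3200}\right) + \frac{1565}{18496} = \frac{4891}{3200} + 1565 \cdot \frac{1}{18496} = \frac{4891}{3200} + \frac{1565}{18496} = \frac{1491749}{924800}$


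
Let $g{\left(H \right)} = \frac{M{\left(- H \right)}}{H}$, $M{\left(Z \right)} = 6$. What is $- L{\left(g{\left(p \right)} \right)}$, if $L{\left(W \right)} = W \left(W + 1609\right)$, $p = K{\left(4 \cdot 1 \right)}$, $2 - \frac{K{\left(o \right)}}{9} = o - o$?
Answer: $- \frac{4828}{9} \approx -536.44$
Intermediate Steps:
$K{\left(o \right)} = 18$ ($K{\left(o \right)} = 18 - 9 \left(o - o\right) = 18 - 0 = 18 + 0 = 18$)
$p = 18$
$g{\left(H \right)} = \frac{6}{H}$
$L{\left(W \right)} = W \left(1609 + W\right)$
$- L{\left(g{\left(p \right)} \right)} = - \frac{6}{18} \left(1609 + \frac{6}{18}\right) = - 6 \cdot \frac{1}{18} \left(1609 + 6 \cdot \frac{1}{18}\right) = - \frac{1609 + \frac{1}{3}}{3} = - \frac{4828}{3 \cdot 3} = \left(-1\right) \frac{4828}{9} = - \frac{4828}{9}$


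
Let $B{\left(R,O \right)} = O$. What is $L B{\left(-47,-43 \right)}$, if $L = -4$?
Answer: $172$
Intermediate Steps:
$L B{\left(-47,-43 \right)} = \left(-4\right) \left(-43\right) = 172$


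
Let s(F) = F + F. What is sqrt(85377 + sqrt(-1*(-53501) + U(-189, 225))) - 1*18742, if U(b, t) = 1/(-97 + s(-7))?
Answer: -18742 + sqrt(1051930017 + 111*sqrt(659185710))/111 ≈ -18449.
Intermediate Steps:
s(F) = 2*F
U(b, t) = -1/111 (U(b, t) = 1/(-97 + 2*(-7)) = 1/(-97 - 14) = 1/(-111) = -1/111)
sqrt(85377 + sqrt(-1*(-53501) + U(-189, 225))) - 1*18742 = sqrt(85377 + sqrt(-1*(-53501) - 1/111)) - 1*18742 = sqrt(85377 + sqrt(53501 - 1/111)) - 18742 = sqrt(85377 + sqrt(5938610/111)) - 18742 = sqrt(85377 + sqrt(659185710)/111) - 18742 = -18742 + sqrt(85377 + sqrt(659185710)/111)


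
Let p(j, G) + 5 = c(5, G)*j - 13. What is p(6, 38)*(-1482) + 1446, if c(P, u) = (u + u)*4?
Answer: -2675046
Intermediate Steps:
c(P, u) = 8*u (c(P, u) = (2*u)*4 = 8*u)
p(j, G) = -18 + 8*G*j (p(j, G) = -5 + ((8*G)*j - 13) = -5 + (8*G*j - 13) = -5 + (-13 + 8*G*j) = -18 + 8*G*j)
p(6, 38)*(-1482) + 1446 = (-18 + 8*38*6)*(-1482) + 1446 = (-18 + 1824)*(-1482) + 1446 = 1806*(-1482) + 1446 = -2676492 + 1446 = -2675046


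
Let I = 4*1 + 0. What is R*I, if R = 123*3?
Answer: 1476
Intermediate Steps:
I = 4 (I = 4 + 0 = 4)
R = 369
R*I = 369*4 = 1476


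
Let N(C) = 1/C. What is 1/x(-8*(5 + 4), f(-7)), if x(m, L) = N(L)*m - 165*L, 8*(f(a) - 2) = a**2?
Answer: -520/701733 ≈ -0.00074102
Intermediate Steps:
f(a) = 2 + a**2/8
x(m, L) = -165*L + m/L (x(m, L) = m/L - 165*L = -165*L + m/L)
1/x(-8*(5 + 4), f(-7)) = 1/(-165*(2 + (1/8)*(-7)**2) + (-8*(5 + 4))/(2 + (1/8)*(-7)**2)) = 1/(-165*(2 + (1/8)*49) + (-8*9)/(2 + (1/8)*49)) = 1/(-165*(2 + 49/8) - 72/(2 + 49/8)) = 1/(-165*65/8 - 72/65/8) = 1/(-10725/8 - 72*8/65) = 1/(-10725/8 - 576/65) = 1/(-701733/520) = -520/701733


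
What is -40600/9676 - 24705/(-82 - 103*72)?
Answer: -16343305/18137662 ≈ -0.90107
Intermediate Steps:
-40600/9676 - 24705/(-82 - 103*72) = -40600*1/9676 - 24705/(-82 - 7416) = -10150/2419 - 24705/(-7498) = -10150/2419 - 24705*(-1/7498) = -10150/2419 + 24705/7498 = -16343305/18137662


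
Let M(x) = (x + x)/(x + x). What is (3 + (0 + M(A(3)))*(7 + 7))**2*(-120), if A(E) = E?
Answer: -34680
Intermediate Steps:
M(x) = 1 (M(x) = (2*x)/((2*x)) = (2*x)*(1/(2*x)) = 1)
(3 + (0 + M(A(3)))*(7 + 7))**2*(-120) = (3 + (0 + 1)*(7 + 7))**2*(-120) = (3 + 1*14)**2*(-120) = (3 + 14)**2*(-120) = 17**2*(-120) = 289*(-120) = -34680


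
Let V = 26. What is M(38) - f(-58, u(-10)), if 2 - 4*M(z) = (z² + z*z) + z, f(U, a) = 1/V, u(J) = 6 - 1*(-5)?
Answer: -19007/26 ≈ -731.04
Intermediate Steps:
u(J) = 11 (u(J) = 6 + 5 = 11)
f(U, a) = 1/26
M(z) = ½ - z²/2 - z/4 (M(z) = ½ - ((z² + z*z) + z)/4 = ½ - ((z² + z²) + z)/4 = ½ - (2*z² + z)/4 = ½ - (z + 2*z²)/4 = ½ + (-z²/2 - z/4) = ½ - z²/2 - z/4)
M(38) - f(-58, u(-10)) = (½ - ½*38² - ¼*38) - 1*1/26 = (½ - ½*1444 - 19/2) - 1/26 = (½ - 722 - 19/2) - 1/26 = -731 - 1/26 = -19007/26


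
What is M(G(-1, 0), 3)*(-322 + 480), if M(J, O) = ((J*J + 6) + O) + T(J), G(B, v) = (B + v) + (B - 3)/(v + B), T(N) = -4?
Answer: 2212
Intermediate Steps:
G(B, v) = B + v + (-3 + B)/(B + v) (G(B, v) = (B + v) + (-3 + B)/(B + v) = B + v + (-3 + B)/(B + v))
M(J, O) = 2 + O + J**2 (M(J, O) = ((J*J + 6) + O) - 4 = ((J**2 + 6) + O) - 4 = ((6 + J**2) + O) - 4 = (6 + O + J**2) - 4 = 2 + O + J**2)
M(G(-1, 0), 3)*(-322 + 480) = (2 + 3 + ((-3 - 1 + (-1)**2 + 0**2 + 2*(-1)*0)/(-1 + 0))**2)*(-322 + 480) = (2 + 3 + ((-3 - 1 + 1 + 0 + 0)/(-1))**2)*158 = (2 + 3 + (-1*(-3))**2)*158 = (2 + 3 + 3**2)*158 = (2 + 3 + 9)*158 = 14*158 = 2212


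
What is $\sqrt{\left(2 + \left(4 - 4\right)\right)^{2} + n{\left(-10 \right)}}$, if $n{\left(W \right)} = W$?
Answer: $i \sqrt{6} \approx 2.4495 i$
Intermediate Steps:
$\sqrt{\left(2 + \left(4 - 4\right)\right)^{2} + n{\left(-10 \right)}} = \sqrt{\left(2 + \left(4 - 4\right)\right)^{2} - 10} = \sqrt{\left(2 + 0\right)^{2} - 10} = \sqrt{2^{2} - 10} = \sqrt{4 - 10} = \sqrt{-6} = i \sqrt{6}$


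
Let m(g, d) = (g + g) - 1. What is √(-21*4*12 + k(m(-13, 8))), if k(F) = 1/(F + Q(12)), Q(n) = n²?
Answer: I*√1533155/39 ≈ 31.749*I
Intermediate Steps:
m(g, d) = -1 + 2*g (m(g, d) = 2*g - 1 = -1 + 2*g)
k(F) = 1/(144 + F) (k(F) = 1/(F + 12²) = 1/(F + 144) = 1/(144 + F))
√(-21*4*12 + k(m(-13, 8))) = √(-21*4*12 + 1/(144 + (-1 + 2*(-13)))) = √(-84*12 + 1/(144 + (-1 - 26))) = √(-1008 + 1/(144 - 27)) = √(-1008 + 1/117) = √(-117935/117) = I*√1533155/39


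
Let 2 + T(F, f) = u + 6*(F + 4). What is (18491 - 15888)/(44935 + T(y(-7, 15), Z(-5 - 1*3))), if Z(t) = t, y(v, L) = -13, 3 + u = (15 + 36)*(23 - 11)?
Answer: 2603/45488 ≈ 0.057224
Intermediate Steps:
u = 609 (u = -3 + (15 + 36)*(23 - 11) = -3 + 51*12 = -3 + 612 = 609)
T(F, f) = 631 + 6*F (T(F, f) = -2 + (609 + 6*(F + 4)) = -2 + (609 + 6*(4 + F)) = -2 + (609 + (24 + 6*F)) = -2 + (633 + 6*F) = 631 + 6*F)
(18491 - 15888)/(44935 + T(y(-7, 15), Z(-5 - 1*3))) = (18491 - 15888)/(44935 + (631 + 6*(-13))) = 2603/(44935 + (631 - 78)) = 2603/(44935 + 553) = 2603/45488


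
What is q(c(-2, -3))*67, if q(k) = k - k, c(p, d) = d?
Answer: 0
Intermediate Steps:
q(k) = 0
q(c(-2, -3))*67 = 0*67 = 0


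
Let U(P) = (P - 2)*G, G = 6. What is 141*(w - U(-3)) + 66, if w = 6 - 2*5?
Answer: 3732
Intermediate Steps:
U(P) = -12 + 6*P (U(P) = (P - 2)*6 = (-2 + P)*6 = -12 + 6*P)
w = -4 (w = 6 - 10 = -4)
141*(w - U(-3)) + 66 = 141*(-4 - (-12 + 6*(-3))) + 66 = 141*(-4 - (-12 - 18)) + 66 = 141*(-4 - 1*(-30)) + 66 = 141*(-4 + 30) + 66 = 141*26 + 66 = 3666 + 66 = 3732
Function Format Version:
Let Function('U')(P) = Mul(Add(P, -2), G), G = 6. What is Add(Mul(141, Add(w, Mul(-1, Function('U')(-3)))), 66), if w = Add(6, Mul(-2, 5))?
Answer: 3732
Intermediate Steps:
Function('U')(P) = Add(-12, Mul(6, P)) (Function('U')(P) = Mul(Add(P, -2), 6) = Mul(Add(-2, P), 6) = Add(-12, Mul(6, P)))
w = -4 (w = Add(6, -10) = -4)
Add(Mul(141, Add(w, Mul(-1, Function('U')(-3)))), 66) = Add(Mul(141, Add(-4, Mul(-1, Add(-12, Mul(6, -3))))), 66) = Add(Mul(141, Add(-4, Mul(-1, Add(-12, -18)))), 66) = Add(Mul(141, Add(-4, Mul(-1, -30))), 66) = Add(Mul(141, Add(-4, 30)), 66) = Add(Mul(141, 26), 66) = Add(3666, 66) = 3732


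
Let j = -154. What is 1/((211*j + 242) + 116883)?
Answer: 1/84631 ≈ 1.1816e-5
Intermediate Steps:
1/((211*j + 242) + 116883) = 1/((211*(-154) + 242) + 116883) = 1/((-32494 + 242) + 116883) = 1/(-32252 + 116883) = 1/84631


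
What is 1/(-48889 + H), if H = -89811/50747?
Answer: -50747/2481059894 ≈ -2.0454e-5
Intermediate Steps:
H = -89811/50747 (H = -89811*1/50747 = -89811/50747 ≈ -1.7698)
1/(-48889 + H) = 1/(-48889 - 89811/50747) = 1/(-2481059894/50747) = -50747/2481059894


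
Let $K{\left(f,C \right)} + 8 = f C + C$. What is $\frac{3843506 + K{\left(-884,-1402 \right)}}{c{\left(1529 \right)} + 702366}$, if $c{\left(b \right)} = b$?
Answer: $\frac{5081464}{703895} \approx 7.2191$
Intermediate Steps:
$K{\left(f,C \right)} = -8 + C + C f$ ($K{\left(f,C \right)} = -8 + \left(f C + C\right) = -8 + \left(C f + C\right) = -8 + \left(C + C f\right) = -8 + C + C f$)
$\frac{3843506 + K{\left(-884,-1402 \right)}}{c{\left(1529 \right)} + 702366} = \frac{3843506 - -1237958}{1529 + 702366} = \frac{3843506 - -1237958}{703895} = \left(3843506 + 1237958\right) \frac{1}{703895} = 5081464 \cdot \frac{1}{703895} = \frac{5081464}{703895}$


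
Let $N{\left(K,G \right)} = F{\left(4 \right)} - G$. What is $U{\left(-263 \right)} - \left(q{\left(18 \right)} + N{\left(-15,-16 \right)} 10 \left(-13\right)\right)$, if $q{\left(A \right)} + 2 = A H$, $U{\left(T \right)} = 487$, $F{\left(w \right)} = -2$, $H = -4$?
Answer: $2381$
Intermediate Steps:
$N{\left(K,G \right)} = -2 - G$
$q{\left(A \right)} = -2 - 4 A$ ($q{\left(A \right)} = -2 + A \left(-4\right) = -2 - 4 A$)
$U{\left(-263 \right)} - \left(q{\left(18 \right)} + N{\left(-15,-16 \right)} 10 \left(-13\right)\right) = 487 - \left(\left(-2 - 72\right) + \left(-2 - -16\right) 10 \left(-13\right)\right) = 487 - \left(\left(-2 - 72\right) + \left(-2 + 16\right) \left(-130\right)\right) = 487 - \left(-74 + 14 \left(-130\right)\right) = 487 - \left(-74 - 1820\right) = 487 - -1894 = 487 + 1894 = 2381$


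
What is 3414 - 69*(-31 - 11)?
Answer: 6312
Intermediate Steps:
3414 - 69*(-31 - 11) = 3414 - 69*(-42) = 3414 + 2898 = 6312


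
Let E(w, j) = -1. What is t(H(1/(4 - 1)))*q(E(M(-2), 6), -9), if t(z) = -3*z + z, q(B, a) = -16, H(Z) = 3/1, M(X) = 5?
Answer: 96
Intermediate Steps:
H(Z) = 3 (H(Z) = 3*1 = 3)
t(z) = -2*z
t(H(1/(4 - 1)))*q(E(M(-2), 6), -9) = -2*3*(-16) = -6*(-16) = 96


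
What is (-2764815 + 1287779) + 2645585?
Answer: 1168549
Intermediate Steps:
(-2764815 + 1287779) + 2645585 = -1477036 + 2645585 = 1168549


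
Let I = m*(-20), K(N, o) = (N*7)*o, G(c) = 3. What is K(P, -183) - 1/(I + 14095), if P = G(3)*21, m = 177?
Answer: -851820166/10555 ≈ -80703.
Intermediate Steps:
P = 63 (P = 3*21 = 63)
K(N, o) = 7*N*o (K(N, o) = (7*N)*o = 7*N*o)
I = -3540 (I = 177*(-20) = -3540)
K(P, -183) - 1/(I + 14095) = 7*63*(-183) - 1/(-3540 + 14095) = -80703 - 1/10555 = -851820166/10555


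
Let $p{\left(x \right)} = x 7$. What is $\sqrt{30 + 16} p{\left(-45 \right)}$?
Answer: $- 315 \sqrt{46} \approx -2136.4$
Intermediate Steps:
$p{\left(x \right)} = 7 x$
$\sqrt{30 + 16} p{\left(-45 \right)} = \sqrt{30 + 16} \cdot 7 \left(-45\right) = \sqrt{46} \left(-315\right) = - 315 \sqrt{46}$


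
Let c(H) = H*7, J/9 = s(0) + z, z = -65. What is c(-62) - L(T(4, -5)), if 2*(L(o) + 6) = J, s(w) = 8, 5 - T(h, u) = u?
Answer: -343/2 ≈ -171.50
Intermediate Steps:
T(h, u) = 5 - u
J = -513 (J = 9*(8 - 65) = 9*(-57) = -513)
c(H) = 7*H
L(o) = -525/2 (L(o) = -6 + (½)*(-513) = -6 - 513/2 = -525/2)
c(-62) - L(T(4, -5)) = 7*(-62) - 1*(-525/2) = -434 + 525/2 = -343/2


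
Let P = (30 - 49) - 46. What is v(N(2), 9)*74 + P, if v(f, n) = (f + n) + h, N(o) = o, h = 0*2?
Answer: 749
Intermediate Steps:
h = 0
v(f, n) = f + n (v(f, n) = (f + n) + 0 = f + n)
P = -65 (P = -19 - 46 = -65)
v(N(2), 9)*74 + P = (2 + 9)*74 - 65 = 11*74 - 65 = 814 - 65 = 749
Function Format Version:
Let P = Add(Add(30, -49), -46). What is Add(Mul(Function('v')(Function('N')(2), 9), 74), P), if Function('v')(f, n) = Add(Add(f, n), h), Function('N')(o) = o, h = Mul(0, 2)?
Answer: 749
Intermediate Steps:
h = 0
Function('v')(f, n) = Add(f, n) (Function('v')(f, n) = Add(Add(f, n), 0) = Add(f, n))
P = -65 (P = Add(-19, -46) = -65)
Add(Mul(Function('v')(Function('N')(2), 9), 74), P) = Add(Mul(Add(2, 9), 74), -65) = Add(Mul(11, 74), -65) = Add(814, -65) = 749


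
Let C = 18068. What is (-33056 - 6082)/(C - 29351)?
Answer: 13046/3761 ≈ 3.4688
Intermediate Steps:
(-33056 - 6082)/(C - 29351) = (-33056 - 6082)/(18068 - 29351) = -39138/(-11283) = -39138*(-1/11283) = 13046/3761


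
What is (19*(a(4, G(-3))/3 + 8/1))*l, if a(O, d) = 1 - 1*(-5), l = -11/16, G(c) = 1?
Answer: -1045/8 ≈ -130.63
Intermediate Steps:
l = -11/16 (l = -11*1/16 = -11/16 ≈ -0.68750)
a(O, d) = 6 (a(O, d) = 1 + 5 = 6)
(19*(a(4, G(-3))/3 + 8/1))*l = (19*(6/3 + 8/1))*(-11/16) = (19*(6*(⅓) + 8*1))*(-11/16) = (19*(2 + 8))*(-11/16) = (19*10)*(-11/16) = 190*(-11/16) = -1045/8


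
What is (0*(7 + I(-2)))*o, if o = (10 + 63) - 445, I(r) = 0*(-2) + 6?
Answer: 0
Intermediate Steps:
I(r) = 6 (I(r) = 0 + 6 = 6)
o = -372 (o = 73 - 445 = -372)
(0*(7 + I(-2)))*o = (0*(7 + 6))*(-372) = (0*13)*(-372) = 0*(-372) = 0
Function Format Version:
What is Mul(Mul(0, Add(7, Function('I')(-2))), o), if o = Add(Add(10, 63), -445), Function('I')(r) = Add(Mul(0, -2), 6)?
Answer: 0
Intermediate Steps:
Function('I')(r) = 6 (Function('I')(r) = Add(0, 6) = 6)
o = -372 (o = Add(73, -445) = -372)
Mul(Mul(0, Add(7, Function('I')(-2))), o) = Mul(Mul(0, Add(7, 6)), -372) = Mul(Mul(0, 13), -372) = Mul(0, -372) = 0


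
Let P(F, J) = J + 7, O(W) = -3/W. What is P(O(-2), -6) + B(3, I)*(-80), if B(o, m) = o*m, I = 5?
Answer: -1199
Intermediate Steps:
P(F, J) = 7 + J
B(o, m) = m*o
P(O(-2), -6) + B(3, I)*(-80) = (7 - 6) + (5*3)*(-80) = 1 + 15*(-80) = 1 - 1200 = -1199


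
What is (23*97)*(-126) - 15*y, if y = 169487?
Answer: -2823411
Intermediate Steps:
(23*97)*(-126) - 15*y = (23*97)*(-126) - 15*169487 = 2231*(-126) - 1*2542305 = -281106 - 2542305 = -2823411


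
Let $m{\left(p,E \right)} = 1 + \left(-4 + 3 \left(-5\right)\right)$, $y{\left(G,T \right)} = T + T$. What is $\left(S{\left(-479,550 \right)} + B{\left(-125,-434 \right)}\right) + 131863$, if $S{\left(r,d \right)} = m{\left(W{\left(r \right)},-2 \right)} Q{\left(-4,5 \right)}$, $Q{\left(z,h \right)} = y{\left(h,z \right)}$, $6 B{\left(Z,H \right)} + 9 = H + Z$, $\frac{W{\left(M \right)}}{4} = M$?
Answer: $\frac{395737}{3} \approx 1.3191 \cdot 10^{5}$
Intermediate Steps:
$W{\left(M \right)} = 4 M$
$y{\left(G,T \right)} = 2 T$
$B{\left(Z,H \right)} = - \frac{3}{2} + \frac{H}{6} + \frac{Z}{6}$ ($B{\left(Z,H \right)} = - \frac{3}{2} + \frac{H + Z}{6} = - \frac{3}{2} + \left(\frac{H}{6} + \frac{Z}{6}\right) = - \frac{3}{2} + \frac{H}{6} + \frac{Z}{6}$)
$Q{\left(z,h \right)} = 2 z$
$m{\left(p,E \right)} = -18$ ($m{\left(p,E \right)} = 1 - 19 = -18$)
$S{\left(r,d \right)} = 144$ ($S{\left(r,d \right)} = - 18 \cdot 2 \left(-4\right) = \left(-18\right) \left(-8\right) = 144$)
$\left(S{\left(-479,550 \right)} + B{\left(-125,-434 \right)}\right) + 131863 = \left(144 + \left(- \frac{3}{2} + \frac{1}{6} \left(-434\right) + \frac{1}{6} \left(-125\right)\right)\right) + 131863 = \left(144 - \frac{284}{3}\right) + 131863 = \frac{148}{3} + 131863 = \frac{395737}{3}$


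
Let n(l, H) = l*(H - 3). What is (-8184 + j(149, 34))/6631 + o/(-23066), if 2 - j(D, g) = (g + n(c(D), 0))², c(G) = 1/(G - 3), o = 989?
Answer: -124483278969/85797262372 ≈ -1.4509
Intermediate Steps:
c(G) = 1/(-3 + G)
n(l, H) = l*(-3 + H)
j(D, g) = 2 - (g - 3/(-3 + D))² (j(D, g) = 2 - (g + (-3 + 0)/(-3 + D))² = 2 - (g - 3/(-3 + D))²)
(-8184 + j(149, 34))/6631 + o/(-23066) = (-8184 + (2 - (-3 - 3*34 + 149*34)²/(-3 + 149)²))/6631 + 989/(-23066) = (-8184 + (2 - 1*(-3 - 102 + 5066)²/146²))*(1/6631) + 989*(-1/23066) = (-8184 + (2 - 1*1/21316*4961²))*(1/6631) - 989/23066 = (-8184 + (2 - 1*1/21316*24611521))*(1/6631) - 989/23066 = (-8184 + (2 - 24611521/21316))*(1/6631) - 989/23066 = (-8184 - 24568889/21316)*(1/6631) - 989/23066 = -199019033/21316*1/6631 - 989/23066 = -199019033/141346396 - 989/23066 = -124483278969/85797262372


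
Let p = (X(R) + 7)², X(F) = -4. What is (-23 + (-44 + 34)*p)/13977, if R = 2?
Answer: -113/13977 ≈ -0.0080847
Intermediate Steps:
p = 9 (p = (-4 + 7)² = 3² = 9)
(-23 + (-44 + 34)*p)/13977 = (-23 + (-44 + 34)*9)/13977 = (-23 - 10*9)*(1/13977) = (-23 - 90)*(1/13977) = -113*1/13977 = -113/13977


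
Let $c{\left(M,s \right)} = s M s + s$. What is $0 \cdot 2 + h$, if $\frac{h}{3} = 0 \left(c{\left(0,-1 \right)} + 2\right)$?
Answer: $0$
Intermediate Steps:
$c{\left(M,s \right)} = s + M s^{2}$ ($c{\left(M,s \right)} = M s s + s = M s^{2} + s = s + M s^{2}$)
$h = 0$ ($h = 3 \cdot 0 \left(- (1 + 0 \left(-1\right)) + 2\right) = 3 \cdot 0 \left(- (1 + 0) + 2\right) = 3 \cdot 0 \left(\left(-1\right) 1 + 2\right) = 3 \cdot 0 \left(-1 + 2\right) = 3 \cdot 0 \cdot 1 = 3 \cdot 0 = 0$)
$0 \cdot 2 + h = 0 \cdot 2 + 0 = 0 + 0 = 0$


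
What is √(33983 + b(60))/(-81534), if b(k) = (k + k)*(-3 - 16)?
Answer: -7*√647/81534 ≈ -0.0021838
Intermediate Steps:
b(k) = -38*k (b(k) = (2*k)*(-19) = -38*k)
√(33983 + b(60))/(-81534) = √(33983 - 38*60)/(-81534) = √(33983 - 2280)*(-1/81534) = √31703*(-1/81534) = (7*√647)*(-1/81534) = -7*√647/81534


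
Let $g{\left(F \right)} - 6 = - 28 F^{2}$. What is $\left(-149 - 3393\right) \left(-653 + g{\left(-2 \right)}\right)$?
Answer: $2688378$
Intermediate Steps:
$g{\left(F \right)} = 6 - 28 F^{2}$
$\left(-149 - 3393\right) \left(-653 + g{\left(-2 \right)}\right) = \left(-149 - 3393\right) \left(-653 + \left(6 - 28 \left(-2\right)^{2}\right)\right) = - 3542 \left(-653 + \left(6 - 112\right)\right) = - 3542 \left(-653 - 106\right) = \left(-3542\right) \left(-759\right) = 2688378$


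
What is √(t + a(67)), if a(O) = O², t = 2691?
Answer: 2*√1795 ≈ 84.735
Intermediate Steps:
√(t + a(67)) = √(2691 + 67²) = √(2691 + 4489) = √7180 = 2*√1795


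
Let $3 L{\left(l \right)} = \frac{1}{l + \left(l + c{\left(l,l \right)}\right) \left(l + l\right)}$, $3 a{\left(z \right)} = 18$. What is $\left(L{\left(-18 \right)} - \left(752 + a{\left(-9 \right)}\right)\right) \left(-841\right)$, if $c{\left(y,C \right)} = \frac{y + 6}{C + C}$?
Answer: $\frac{1181883371}{1854} \approx 6.3748 \cdot 10^{5}$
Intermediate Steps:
$a{\left(z \right)} = 6$ ($a{\left(z \right)} = \frac{1}{3} \cdot 18 = 6$)
$c{\left(y,C \right)} = \frac{6 + y}{2 C}$
$L{\left(l \right)} = \frac{1}{3 \left(l + 2 l \left(l + \frac{6 + l}{2 l}\right)\right)}$ ($L{\left(l \right)} = \frac{1}{3 \left(l + \left(l + \frac{6 + l}{2 l}\right) \left(l + l\right)\right)} = \frac{1}{3 \left(l + \left(l + \frac{6 + l}{2 l}\right) 2 l\right)} = \frac{1}{3 \left(l + 2 l \left(l + \frac{6 + l}{2 l}\right)\right)}$)
$\left(L{\left(-18 \right)} - \left(752 + a{\left(-9 \right)}\right)\right) \left(-841\right) = \left(\frac{1}{6 \left(3 - 18 + \left(-18\right)^{2}\right)} - 758\right) \left(-841\right) = \left(\frac{1}{6 \left(3 - 18 + 324\right)} - 758\right) \left(-841\right) = \left(\frac{1}{6 \cdot 309} - 758\right) \left(-841\right) = \left(\frac{1}{6} \cdot \frac{1}{309} - 758\right) \left(-841\right) = \left(\frac{1}{1854} - 758\right) \left(-841\right) = \left(- \frac{1405331}{1854}\right) \left(-841\right) = \frac{1181883371}{1854}$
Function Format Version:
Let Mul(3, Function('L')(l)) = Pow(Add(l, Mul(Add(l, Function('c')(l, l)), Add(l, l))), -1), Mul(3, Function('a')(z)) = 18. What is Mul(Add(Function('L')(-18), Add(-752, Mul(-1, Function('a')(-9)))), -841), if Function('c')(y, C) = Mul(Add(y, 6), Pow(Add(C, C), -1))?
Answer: Rational(1181883371, 1854) ≈ 6.3748e+5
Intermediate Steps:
Function('a')(z) = 6 (Function('a')(z) = Mul(Rational(1, 3), 18) = 6)
Function('c')(y, C) = Mul(Rational(1, 2), Pow(C, -1), Add(6, y)) (Function('c')(y, C) = Mul(Add(6, y), Pow(Mul(2, C), -1)) = Mul(Add(6, y), Mul(Rational(1, 2), Pow(C, -1))) = Mul(Rational(1, 2), Pow(C, -1), Add(6, y)))
Function('L')(l) = Mul(Rational(1, 3), Pow(Add(l, Mul(2, l, Add(l, Mul(Rational(1, 2), Pow(l, -1), Add(6, l))))), -1)) (Function('L')(l) = Mul(Rational(1, 3), Pow(Add(l, Mul(Add(l, Mul(Rational(1, 2), Pow(l, -1), Add(6, l))), Add(l, l))), -1)) = Mul(Rational(1, 3), Pow(Add(l, Mul(Add(l, Mul(Rational(1, 2), Pow(l, -1), Add(6, l))), Mul(2, l))), -1)) = Mul(Rational(1, 3), Pow(Add(l, Mul(2, l, Add(l, Mul(Rational(1, 2), Pow(l, -1), Add(6, l))))), -1)))
Mul(Add(Function('L')(-18), Add(-752, Mul(-1, Function('a')(-9)))), -841) = Mul(Add(Mul(Rational(1, 6), Pow(Add(3, -18, Pow(-18, 2)), -1)), Add(-752, Mul(-1, 6))), -841) = Mul(Add(Mul(Rational(1, 6), Pow(Add(3, -18, 324), -1)), Add(-752, -6)), -841) = Mul(Add(Mul(Rational(1, 6), Pow(309, -1)), -758), -841) = Mul(Add(Mul(Rational(1, 6), Rational(1, 309)), -758), -841) = Mul(Add(Rational(1, 1854), -758), -841) = Mul(Rational(-1405331, 1854), -841) = Rational(1181883371, 1854)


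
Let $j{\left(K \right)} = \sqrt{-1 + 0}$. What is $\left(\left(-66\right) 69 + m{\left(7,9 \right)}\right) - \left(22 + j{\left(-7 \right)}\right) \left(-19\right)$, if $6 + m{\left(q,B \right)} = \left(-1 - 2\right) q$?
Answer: $-4163 + 19 i \approx -4163.0 + 19.0 i$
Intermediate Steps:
$j{\left(K \right)} = i$ ($j{\left(K \right)} = \sqrt{-1} = i$)
$m{\left(q,B \right)} = -6 - 3 q$ ($m{\left(q,B \right)} = -6 + \left(-1 - 2\right) q = -6 - 3 q$)
$\left(\left(-66\right) 69 + m{\left(7,9 \right)}\right) - \left(22 + j{\left(-7 \right)}\right) \left(-19\right) = \left(\left(-66\right) 69 - 27\right) - \left(22 + i\right) \left(-19\right) = \left(-4554 - 27\right) - \left(-418 - 19 i\right) = \left(-4554 - 27\right) + \left(418 + 19 i\right) = -4581 + \left(418 + 19 i\right) = -4163 + 19 i$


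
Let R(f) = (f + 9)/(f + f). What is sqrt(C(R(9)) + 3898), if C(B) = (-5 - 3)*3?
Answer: sqrt(3874) ≈ 62.241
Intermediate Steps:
R(f) = (9 + f)/(2*f) (R(f) = (9 + f)/((2*f)) = (9 + f)*(1/(2*f)) = (9 + f)/(2*f))
C(B) = -24 (C(B) = -8*3 = -24)
sqrt(C(R(9)) + 3898) = sqrt(-24 + 3898) = sqrt(3874)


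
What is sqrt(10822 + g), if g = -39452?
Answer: I*sqrt(28630) ≈ 169.2*I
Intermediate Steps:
sqrt(10822 + g) = sqrt(10822 - 39452) = sqrt(-28630) = I*sqrt(28630)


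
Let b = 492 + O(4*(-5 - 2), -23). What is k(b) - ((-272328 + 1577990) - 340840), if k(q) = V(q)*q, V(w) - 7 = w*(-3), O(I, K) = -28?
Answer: -1607462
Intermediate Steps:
V(w) = 7 - 3*w (V(w) = 7 + w*(-3) = 7 - 3*w)
b = 464 (b = 492 - 28 = 464)
k(q) = q*(7 - 3*q) (k(q) = (7 - 3*q)*q = q*(7 - 3*q))
k(b) - ((-272328 + 1577990) - 340840) = 464*(7 - 3*464) - ((-272328 + 1577990) - 340840) = 464*(7 - 1392) - (1305662 - 340840) = 464*(-1385) - 1*964822 = -642640 - 964822 = -1607462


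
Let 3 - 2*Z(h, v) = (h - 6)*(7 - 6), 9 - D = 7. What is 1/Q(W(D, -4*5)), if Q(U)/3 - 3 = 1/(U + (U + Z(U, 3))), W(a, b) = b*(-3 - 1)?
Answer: 83/749 ≈ 0.11081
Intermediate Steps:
D = 2 (D = 9 - 1*7 = 9 - 7 = 2)
Z(h, v) = 9/2 - h/2 (Z(h, v) = 3/2 - (h - 6)*(7 - 6)/2 = 3/2 - (-6 + h)/2 = 3/2 + (3 - h/2) = 9/2 - h/2)
W(a, b) = -4*b (W(a, b) = b*(-4) = -4*b)
Q(U) = 9 + 3/(9/2 + 3*U/2) (Q(U) = 9 + 3/(U + (U + (9/2 - U/2))) = 9 + 3/(U + (9/2 + U/2)) = 9 + 3/(9/2 + 3*U/2))
1/Q(W(D, -4*5)) = 1/((29 + 9*(-(-16)*5))/(3 - (-16)*5)) = 1/((29 + 9*(-4*(-20)))/(3 - 4*(-20))) = 1/((29 + 9*80)/(3 + 80)) = 1/((29 + 720)/83) = 1/((1/83)*749) = 1/(749/83) = 83/749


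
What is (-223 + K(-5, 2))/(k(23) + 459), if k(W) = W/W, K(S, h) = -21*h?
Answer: -53/92 ≈ -0.57609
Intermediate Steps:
k(W) = 1
(-223 + K(-5, 2))/(k(23) + 459) = (-223 - 21*2)/(1 + 459) = (-223 - 42)/460 = -265*1/460 = -53/92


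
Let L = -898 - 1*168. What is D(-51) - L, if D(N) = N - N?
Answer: 1066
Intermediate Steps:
L = -1066 (L = -898 - 168 = -1066)
D(N) = 0
D(-51) - L = 0 - 1*(-1066) = 0 + 1066 = 1066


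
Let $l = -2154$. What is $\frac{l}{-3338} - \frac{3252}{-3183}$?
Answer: $\frac{2951893}{1770809} \approx 1.667$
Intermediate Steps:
$\frac{l}{-3338} - \frac{3252}{-3183} = - \frac{2154}{-3338} - \frac{3252}{-3183} = \left(-2154\right) \left(- \frac{1}{3338}\right) - - \frac{1084}{1061} = \frac{1077}{1669} + \frac{1084}{1061} = \frac{2951893}{1770809}$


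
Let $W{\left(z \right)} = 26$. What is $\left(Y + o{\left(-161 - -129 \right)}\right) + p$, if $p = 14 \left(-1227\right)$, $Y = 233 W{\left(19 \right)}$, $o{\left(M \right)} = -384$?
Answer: $-11504$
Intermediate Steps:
$Y = 6058$ ($Y = 233 \cdot 26 = 6058$)
$p = -17178$
$\left(Y + o{\left(-161 - -129 \right)}\right) + p = \left(6058 - 384\right) - 17178 = 5674 - 17178 = -11504$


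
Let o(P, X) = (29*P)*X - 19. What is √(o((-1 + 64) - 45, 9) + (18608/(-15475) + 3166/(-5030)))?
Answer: √11335488945460162/1556785 ≈ 68.390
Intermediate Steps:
o(P, X) = -19 + 29*P*X (o(P, X) = 29*P*X - 19 = -19 + 29*P*X)
√(o((-1 + 64) - 45, 9) + (18608/(-15475) + 3166/(-5030))) = √((-19 + 29*((-1 + 64) - 45)*9) + (18608/(-15475) + 3166/(-5030))) = √((-19 + 29*(63 - 45)*9) + (18608*(-1/15475) + 3166*(-1/5030))) = √((-19 + 29*18*9) + (-18608/15475 - 1583/2515)) = √((-19 + 4698) - 14259209/7783925) = √(4679 - 14259209/7783925) = √(36406725866/7783925) = √11335488945460162/1556785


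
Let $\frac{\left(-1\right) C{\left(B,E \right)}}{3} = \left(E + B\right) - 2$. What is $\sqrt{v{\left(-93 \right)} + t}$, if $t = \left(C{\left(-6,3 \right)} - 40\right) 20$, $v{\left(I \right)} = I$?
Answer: $i \sqrt{593} \approx 24.352 i$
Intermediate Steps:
$C{\left(B,E \right)} = 6 - 3 B - 3 E$ ($C{\left(B,E \right)} = - 3 \left(\left(E + B\right) - 2\right) = - 3 \left(\left(B + E\right) - 2\right) = - 3 \left(-2 + B + E\right) = 6 - 3 B - 3 E$)
$t = -500$ ($t = \left(\left(6 - -18 - 9\right) - 40\right) 20 = \left(\left(6 + 18 - 9\right) - 40\right) 20 = \left(15 - 40\right) 20 = \left(-25\right) 20 = -500$)
$\sqrt{v{\left(-93 \right)} + t} = \sqrt{-93 - 500} = \sqrt{-593} = i \sqrt{593}$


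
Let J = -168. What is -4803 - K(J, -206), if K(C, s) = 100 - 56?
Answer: -4847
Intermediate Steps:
K(C, s) = 44
-4803 - K(J, -206) = -4803 - 1*44 = -4803 - 44 = -4847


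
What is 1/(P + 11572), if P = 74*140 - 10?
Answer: 1/21922 ≈ 4.5616e-5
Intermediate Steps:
P = 10350 (P = 10360 - 10 = 10350)
1/(P + 11572) = 1/(10350 + 11572) = 1/21922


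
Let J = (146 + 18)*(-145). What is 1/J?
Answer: -1/23780 ≈ -4.2052e-5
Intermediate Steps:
J = -23780 (J = 164*(-145) = -23780)
1/J = 1/(-23780) = -1/23780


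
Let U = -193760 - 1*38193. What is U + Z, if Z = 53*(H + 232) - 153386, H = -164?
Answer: -381735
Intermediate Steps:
U = -231953 (U = -193760 - 38193 = -231953)
Z = -149782 (Z = 53*(-164 + 232) - 153386 = 53*68 - 153386 = 3604 - 153386 = -149782)
U + Z = -231953 - 149782 = -381735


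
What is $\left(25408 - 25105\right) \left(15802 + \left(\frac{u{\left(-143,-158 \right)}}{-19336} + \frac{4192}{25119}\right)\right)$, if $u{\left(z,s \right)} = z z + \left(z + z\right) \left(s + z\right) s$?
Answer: $\frac{809643536258321}{161900328} \approx 5.0009 \cdot 10^{6}$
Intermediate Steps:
$u{\left(z,s \right)} = z^{2} + 2 s z \left(s + z\right)$ ($u{\left(z,s \right)} = z^{2} + 2 z \left(s + z\right) s = z^{2} + 2 s z \left(s + z\right)$)
$\left(25408 - 25105\right) \left(15802 + \left(\frac{u{\left(-143,-158 \right)}}{-19336} + \frac{4192}{25119}\right)\right) = \left(25408 - 25105\right) \left(15802 + \left(\frac{\left(-143\right) \left(-143 + 2 \left(-158\right)^{2} + 2 \left(-158\right) \left(-143\right)\right)}{-19336} + \frac{4192}{25119}\right)\right) = 303 \left(15802 + \left(- 143 \left(-143 + 2 \cdot 24964 + 45188\right) \left(- \frac{1}{19336}\right) + 4192 \cdot \frac{1}{25119}\right)\right) = 303 \left(15802 + \left(- 143 \left(-143 + 49928 + 45188\right) \left(- \frac{1}{19336}\right) + \frac{4192}{25119}\right)\right) = 303 \left(15802 + \left(\left(-143\right) 94973 \left(- \frac{1}{19336}\right) + \frac{4192}{25119}\right)\right) = 303 \left(15802 + \left(\left(-13581139\right) \left(- \frac{1}{19336}\right) + \frac{4192}{25119}\right)\right) = 303 \left(15802 + \left(\frac{13581139}{19336} + \frac{4192}{25119}\right)\right) = 303 \left(15802 + \frac{341225687053}{485700984}\right) = 303 \cdot \frac{8016272636221}{485700984} = \frac{809643536258321}{161900328}$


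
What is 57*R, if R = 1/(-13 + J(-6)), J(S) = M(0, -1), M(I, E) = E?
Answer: -57/14 ≈ -4.0714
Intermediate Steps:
J(S) = -1
R = -1/14 (R = 1/(-13 - 1) = 1/(-14) = -1/14 ≈ -0.071429)
57*R = 57*(-1/14) = -57/14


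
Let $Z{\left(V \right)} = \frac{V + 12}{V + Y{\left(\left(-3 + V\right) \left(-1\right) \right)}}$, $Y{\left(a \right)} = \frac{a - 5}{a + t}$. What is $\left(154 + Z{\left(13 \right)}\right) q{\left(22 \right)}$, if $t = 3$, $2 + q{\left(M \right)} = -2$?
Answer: $- \frac{32998}{53} \approx -622.6$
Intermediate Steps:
$q{\left(M \right)} = -4$ ($q{\left(M \right)} = -2 - 2 = -4$)
$Y{\left(a \right)} = \frac{-5 + a}{3 + a}$ ($Y{\left(a \right)} = \frac{a - 5}{a + 3} = \frac{-5 + a}{3 + a}$)
$Z{\left(V \right)} = \frac{12 + V}{V + \frac{-2 - V}{6 - V}}$ ($Z{\left(V \right)} = \frac{V + 12}{V + \frac{-5 + \left(-3 + V\right) \left(-1\right)}{3 + \left(-3 + V\right) \left(-1\right)}} = \frac{12 + V}{V + \frac{-5 - \left(-3 + V\right)}{3 - \left(-3 + V\right)}} = \frac{12 + V}{V + \frac{-2 - V}{6 - V}}$)
$\left(154 + Z{\left(13 \right)}\right) q{\left(22 \right)} = \left(154 + \frac{\left(-6 + 13\right) \left(12 + 13\right)}{2 + 13 + 13 \left(-6 + 13\right)}\right) \left(-4\right) = \left(154 + \frac{1}{2 + 13 + 13 \cdot 7} \cdot 7 \cdot 25\right) \left(-4\right) = \left(154 + \frac{1}{2 + 13 + 91} \cdot 7 \cdot 25\right) \left(-4\right) = \left(154 + \frac{1}{106} \cdot 7 \cdot 25\right) \left(-4\right) = \left(154 + \frac{175}{106}\right) \left(-4\right) = \frac{16499}{106} \left(-4\right) = - \frac{32998}{53}$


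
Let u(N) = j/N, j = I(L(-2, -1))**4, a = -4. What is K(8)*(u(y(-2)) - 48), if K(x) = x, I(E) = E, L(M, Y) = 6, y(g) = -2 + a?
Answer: -2112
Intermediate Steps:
y(g) = -6 (y(g) = -2 - 4 = -6)
j = 1296 (j = 6**4 = 1296)
u(N) = 1296/N
K(8)*(u(y(-2)) - 48) = 8*(1296/(-6) - 48) = 8*(1296*(-1/6) - 48) = 8*(-216 - 48) = 8*(-264) = -2112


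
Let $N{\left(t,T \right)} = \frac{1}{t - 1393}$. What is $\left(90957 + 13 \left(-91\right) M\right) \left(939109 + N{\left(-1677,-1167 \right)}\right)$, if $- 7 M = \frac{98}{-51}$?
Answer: $\frac{52259729670871}{614} \approx 8.5114 \cdot 10^{10}$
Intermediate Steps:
$M = \frac{14}{51}$ ($M = - \frac{98 \frac{1}{-51}}{7} = - \frac{98 \left(- \frac{1}{51}\right)}{7} = \left(- \frac{1}{7}\right) \left(- \frac{98}{51}\right) = \frac{14}{51} \approx 0.27451$)
$N{\left(t,T \right)} = \frac{1}{-1393 + t}$
$\left(90957 + 13 \left(-91\right) M\right) \left(939109 + N{\left(-1677,-1167 \right)}\right) = \left(90957 + 13 \left(-91\right) \frac{14}{51}\right) \left(939109 + \frac{1}{-1393 - 1677}\right) = \left(90957 - \frac{16562}{51}\right) \left(939109 + \frac{1}{-3070}\right) = \left(90957 - \frac{16562}{51}\right) \left(939109 - \frac{1}{3070}\right) = \frac{4622245}{51} \cdot \frac{2883064629}{3070} = \frac{52259729670871}{614}$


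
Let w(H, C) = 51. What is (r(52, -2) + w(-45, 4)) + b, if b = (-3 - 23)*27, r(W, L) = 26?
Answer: -625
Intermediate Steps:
b = -702 (b = -26*27 = -702)
(r(52, -2) + w(-45, 4)) + b = (26 + 51) - 702 = 77 - 702 = -625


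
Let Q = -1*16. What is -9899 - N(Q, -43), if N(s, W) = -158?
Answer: -9741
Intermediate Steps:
Q = -16
-9899 - N(Q, -43) = -9899 - 1*(-158) = -9899 + 158 = -9741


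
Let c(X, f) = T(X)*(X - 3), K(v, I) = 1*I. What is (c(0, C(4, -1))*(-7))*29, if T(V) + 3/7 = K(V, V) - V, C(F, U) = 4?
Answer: -261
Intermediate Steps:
K(v, I) = I
T(V) = -3/7 (T(V) = -3/7 + (V - V) = -3/7 + 0 = -3/7)
c(X, f) = 9/7 - 3*X/7 (c(X, f) = -3*(X - 3)/7 = -3*(-3 + X)/7 = 9/7 - 3*X/7)
(c(0, C(4, -1))*(-7))*29 = ((9/7 - 3/7*0)*(-7))*29 = ((9/7 + 0)*(-7))*29 = ((9/7)*(-7))*29 = -9*29 = -261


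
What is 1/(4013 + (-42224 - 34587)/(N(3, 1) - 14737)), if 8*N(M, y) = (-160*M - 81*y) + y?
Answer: 14807/59497302 ≈ 0.00024887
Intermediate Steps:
N(M, y) = -20*M - 10*y (N(M, y) = ((-160*M - 81*y) + y)/8 = (-160*M - 80*y)/8 = -20*M - 10*y)
1/(4013 + (-42224 - 34587)/(N(3, 1) - 14737)) = 1/(4013 + (-42224 - 34587)/((-20*3 - 10*1) - 14737)) = 1/(4013 - 76811/((-60 - 10) - 14737)) = 1/(4013 - 76811/(-70 - 14737)) = 1/(4013 - 76811/(-14807)) = 1/(4013 - 76811*(-1/14807)) = 1/(4013 + 76811/14807) = 1/(59497302/14807) = 14807/59497302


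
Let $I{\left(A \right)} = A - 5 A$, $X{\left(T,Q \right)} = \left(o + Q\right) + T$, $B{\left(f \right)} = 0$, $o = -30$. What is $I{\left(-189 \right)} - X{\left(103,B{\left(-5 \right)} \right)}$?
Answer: $683$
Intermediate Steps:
$X{\left(T,Q \right)} = -30 + Q + T$ ($X{\left(T,Q \right)} = \left(-30 + Q\right) + T = -30 + Q + T$)
$I{\left(A \right)} = - 4 A$
$I{\left(-189 \right)} - X{\left(103,B{\left(-5 \right)} \right)} = \left(-4\right) \left(-189\right) - \left(-30 + 0 + 103\right) = 756 - 73 = 683$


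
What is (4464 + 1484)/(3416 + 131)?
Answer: 5948/3547 ≈ 1.6769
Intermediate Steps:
(4464 + 1484)/(3416 + 131) = 5948/3547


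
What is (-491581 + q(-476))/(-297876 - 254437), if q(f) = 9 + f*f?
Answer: 15588/32489 ≈ 0.47979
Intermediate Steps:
q(f) = 9 + f²
(-491581 + q(-476))/(-297876 - 254437) = (-491581 + (9 + (-476)²))/(-297876 - 254437) = (-491581 + (9 + 226576))/(-552313) = (-491581 + 226585)*(-1/552313) = -264996*(-1/552313) = 15588/32489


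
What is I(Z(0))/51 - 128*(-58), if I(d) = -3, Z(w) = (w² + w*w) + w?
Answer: 126207/17 ≈ 7423.9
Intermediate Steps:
Z(w) = w + 2*w² (Z(w) = (w² + w²) + w = 2*w² + w = w + 2*w²)
I(Z(0))/51 - 128*(-58) = -3/51 - 128*(-58) = -3*1/51 + 7424 = -1/17 + 7424 = 126207/17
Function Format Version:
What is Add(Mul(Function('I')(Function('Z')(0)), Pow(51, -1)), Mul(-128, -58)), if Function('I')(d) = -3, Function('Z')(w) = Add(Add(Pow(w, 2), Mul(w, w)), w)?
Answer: Rational(126207, 17) ≈ 7423.9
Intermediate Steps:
Function('Z')(w) = Add(w, Mul(2, Pow(w, 2))) (Function('Z')(w) = Add(Add(Pow(w, 2), Pow(w, 2)), w) = Add(Mul(2, Pow(w, 2)), w) = Add(w, Mul(2, Pow(w, 2))))
Add(Mul(Function('I')(Function('Z')(0)), Pow(51, -1)), Mul(-128, -58)) = Add(Mul(-3, Pow(51, -1)), Mul(-128, -58)) = Add(Mul(-3, Rational(1, 51)), 7424) = Add(Rational(-1, 17), 7424) = Rational(126207, 17)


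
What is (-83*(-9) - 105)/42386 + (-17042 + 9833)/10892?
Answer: -149284005/230834156 ≈ -0.64672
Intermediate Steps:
(-83*(-9) - 105)/42386 + (-17042 + 9833)/10892 = (747 - 105)*(1/42386) - 7209*1/10892 = 642*(1/42386) - 7209/10892 = 321/21193 - 7209/10892 = -149284005/230834156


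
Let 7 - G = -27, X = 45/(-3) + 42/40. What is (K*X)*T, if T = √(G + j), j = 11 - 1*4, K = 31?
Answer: -8649*√41/20 ≈ -2769.0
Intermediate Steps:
X = -279/20 (X = 45*(-⅓) + 42*(1/40) = -15 + 21/20 = -279/20 ≈ -13.950)
j = 7 (j = 11 - 4 = 7)
G = 34 (G = 7 - 1*(-27) = 7 + 27 = 34)
T = √41 (T = √(34 + 7) = √41 ≈ 6.4031)
(K*X)*T = (31*(-279/20))*√41 = -8649*√41/20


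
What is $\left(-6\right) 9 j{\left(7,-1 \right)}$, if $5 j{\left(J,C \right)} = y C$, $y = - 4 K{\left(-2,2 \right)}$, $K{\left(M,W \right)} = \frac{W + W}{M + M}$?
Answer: $\frac{216}{5} \approx 43.2$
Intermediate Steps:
$K{\left(M,W \right)} = \frac{W}{M}$ ($K{\left(M,W \right)} = \frac{2 W}{2 M} = 2 W \frac{1}{2 M} = \frac{W}{M}$)
$y = 4$ ($y = - 4 \frac{2}{-2} = - 4 \cdot 2 \left(- \frac{1}{2}\right) = \left(-4\right) \left(-1\right) = 4$)
$j{\left(J,C \right)} = \frac{4 C}{5}$
$\left(-6\right) 9 j{\left(7,-1 \right)} = \left(-6\right) 9 \cdot \frac{4}{5} \left(-1\right) = \left(-54\right) \left(- \frac{4}{5}\right) = \frac{216}{5}$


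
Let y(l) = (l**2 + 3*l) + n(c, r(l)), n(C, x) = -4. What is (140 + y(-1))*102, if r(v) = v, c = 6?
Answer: 13668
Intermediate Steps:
y(l) = -4 + l**2 + 3*l (y(l) = (l**2 + 3*l) - 4 = -4 + l**2 + 3*l)
(140 + y(-1))*102 = (140 + (-4 + (-1)**2 + 3*(-1)))*102 = (140 + (-4 + 1 - 3))*102 = (140 - 6)*102 = 134*102 = 13668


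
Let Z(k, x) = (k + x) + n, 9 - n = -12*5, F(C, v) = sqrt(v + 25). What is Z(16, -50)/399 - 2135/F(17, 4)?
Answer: 5/57 - 2135*sqrt(29)/29 ≈ -396.37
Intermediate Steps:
F(C, v) = sqrt(25 + v)
n = 69 (n = 9 - (-12)*5 = 9 - 1*(-60) = 9 + 60 = 69)
Z(k, x) = 69 + k + x (Z(k, x) = (k + x) + 69 = 69 + k + x)
Z(16, -50)/399 - 2135/F(17, 4) = (69 + 16 - 50)/399 - 2135/sqrt(25 + 4) = 35*(1/399) - 2135*sqrt(29)/29 = 5/57 - 2135*sqrt(29)/29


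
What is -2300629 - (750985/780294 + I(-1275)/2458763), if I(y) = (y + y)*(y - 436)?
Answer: -4413895461488734793/1918558016322 ≈ -2.3006e+6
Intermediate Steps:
I(y) = 2*y*(-436 + y) (I(y) = (2*y)*(-436 + y) = 2*y*(-436 + y))
-2300629 - (750985/780294 + I(-1275)/2458763) = -2300629 - (750985/780294 + (2*(-1275)*(-436 - 1275))/2458763) = -2300629 - (750985*(1/780294) + (2*(-1275)*(-1711))*(1/2458763)) = -2300629 - (750985/780294 + 4363050*(1/2458763)) = -2300629 - (750985/780294 + 4363050/2458763) = -2300629 - 1*5250955868255/1918558016322 = -2300629 - 5250955868255/1918558016322 = -4413895461488734793/1918558016322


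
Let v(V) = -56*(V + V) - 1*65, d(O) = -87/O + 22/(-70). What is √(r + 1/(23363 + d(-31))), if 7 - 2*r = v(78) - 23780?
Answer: √10472178981050898929/25351559 ≈ 127.65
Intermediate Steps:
d(O) = -11/35 - 87/O (d(O) = -87/O + 22*(-1/70) = -87/O - 11/35 = -11/35 - 87/O)
v(V) = -65 - 112*V (v(V) = -112*V - 65 = -65 - 112*V)
r = 16294 (r = 7/2 - ((-65 - 112*78) - 23780)/2 = 7/2 - ((-65 - 8736) - 23780)/2 = 7/2 - (-8801 - 23780)/2 = 7/2 - ½*(-32581) = 7/2 + 32581/2 = 16294)
√(r + 1/(23363 + d(-31))) = √(16294 + 1/(23363 + (-11/35 - 87/(-31)))) = √(16294 + 1/(23363 + (-11/35 - 87*(-1/31)))) = √(16294 + 1/(23363 + (-11/35 + 87/31))) = √(16294 + 1/(23363 + 2704/1085)) = √(16294 + 1/(25351559/1085)) = √(16294 + 1085/25351559) = √(413078303431/25351559) = √10472178981050898929/25351559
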